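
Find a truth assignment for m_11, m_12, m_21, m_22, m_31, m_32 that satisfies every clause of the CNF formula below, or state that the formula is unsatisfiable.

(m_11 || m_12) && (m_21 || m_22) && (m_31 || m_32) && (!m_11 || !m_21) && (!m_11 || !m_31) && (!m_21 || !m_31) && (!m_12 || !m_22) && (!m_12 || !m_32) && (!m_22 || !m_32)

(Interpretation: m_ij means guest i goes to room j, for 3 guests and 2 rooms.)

Branch on m_11: set m_11 = true.
Unit clause (!m_21) forces m_21 = false.
Unit clause (m_22) forces m_22 = true.
Unit clause (!m_31) forces m_31 = false.
Unit clause (m_32) forces m_32 = true.
Now (!m_32) is unsatisfied and unit — conflict.
Backtrack on m_11: now try m_11 = false.
Unit clause (m_12) forces m_12 = true.
Unit clause (!m_22) forces m_22 = false.
Unit clause (m_21) forces m_21 = true.
Unit clause (!m_31) forces m_31 = false.
Unit clause (m_32) forces m_32 = true.
Now (!m_32) is unsatisfied and unit — conflict.
Both values of m_11 lead to a conflict.

UNSATISFIABLE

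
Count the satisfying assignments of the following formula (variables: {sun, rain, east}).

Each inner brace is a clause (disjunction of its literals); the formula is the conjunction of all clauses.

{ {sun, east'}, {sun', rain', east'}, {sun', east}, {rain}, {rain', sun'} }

1

There are 2^3 = 8 truth assignments over (sun, rain, east).
Check each against the 5 clauses (columns in the order sun, rain, east):
  F F F  ✗ fails (rain)
  F F T  ✗ fails (sun + east')
  F T F  ✓ satisfies all
  F T T  ✗ fails (sun + east')
  T F F  ✗ fails (sun' + east)
  T F T  ✗ fails (rain)
  T T F  ✗ fails (sun' + east)
  T T T  ✗ fails (sun' + rain' + east')
1 of the 8 rows is a model.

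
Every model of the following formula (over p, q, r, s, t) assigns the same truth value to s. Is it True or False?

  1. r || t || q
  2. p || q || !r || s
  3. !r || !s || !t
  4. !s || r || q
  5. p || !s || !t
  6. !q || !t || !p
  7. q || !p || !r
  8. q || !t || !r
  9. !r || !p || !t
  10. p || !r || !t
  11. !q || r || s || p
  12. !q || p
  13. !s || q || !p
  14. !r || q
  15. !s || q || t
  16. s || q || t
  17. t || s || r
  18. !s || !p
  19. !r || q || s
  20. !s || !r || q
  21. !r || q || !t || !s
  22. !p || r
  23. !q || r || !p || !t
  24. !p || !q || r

Suppose s = true.
Unit clause (!p) forces p = false.
Unit clause (!t) forces t = false.
Unit clause (!q) forces q = false.
Now (q) is unsatisfied and unit — conflict.
So every satisfying assignment has s = False.

False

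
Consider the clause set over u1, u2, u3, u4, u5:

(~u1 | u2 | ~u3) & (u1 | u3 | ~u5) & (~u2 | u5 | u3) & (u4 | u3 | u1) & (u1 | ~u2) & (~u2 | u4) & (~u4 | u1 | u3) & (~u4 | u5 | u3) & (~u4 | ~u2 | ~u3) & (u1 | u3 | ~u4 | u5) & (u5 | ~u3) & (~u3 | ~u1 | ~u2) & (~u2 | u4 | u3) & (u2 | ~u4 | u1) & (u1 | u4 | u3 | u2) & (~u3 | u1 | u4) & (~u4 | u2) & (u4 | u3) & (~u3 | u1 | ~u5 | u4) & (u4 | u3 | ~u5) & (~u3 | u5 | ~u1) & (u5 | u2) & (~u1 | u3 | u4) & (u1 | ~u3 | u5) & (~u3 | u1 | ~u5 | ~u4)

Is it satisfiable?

Case u1 = 1:
Case u2 = 1:
(u4) alone gives u4 = 1.
(~u3) alone gives u3 = 0.
(u5) alone gives u5 = 1.
All clauses are satisfied.
A satisfying assignment: u1=1, u2=1, u3=0, u4=1, u5=1.

Satisfiable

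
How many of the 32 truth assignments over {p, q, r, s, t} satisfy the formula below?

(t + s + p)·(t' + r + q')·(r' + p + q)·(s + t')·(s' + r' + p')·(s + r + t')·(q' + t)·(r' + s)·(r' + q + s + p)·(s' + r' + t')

There are 2^5 = 32 truth assignments over (p, q, r, s, t).
Split on r. With r = 1, the clauses containing r are satisfied and r' drops from the rest; 0 of the 2^4 = 16 assignments to the other variables satisfy what remains.
With r = 0, by the same count on the reduced clause set, 5 assignments work.
(One model: p=F, q=F, r=F, s=T, t=F.)
Total: 0 + 5 = 5.

5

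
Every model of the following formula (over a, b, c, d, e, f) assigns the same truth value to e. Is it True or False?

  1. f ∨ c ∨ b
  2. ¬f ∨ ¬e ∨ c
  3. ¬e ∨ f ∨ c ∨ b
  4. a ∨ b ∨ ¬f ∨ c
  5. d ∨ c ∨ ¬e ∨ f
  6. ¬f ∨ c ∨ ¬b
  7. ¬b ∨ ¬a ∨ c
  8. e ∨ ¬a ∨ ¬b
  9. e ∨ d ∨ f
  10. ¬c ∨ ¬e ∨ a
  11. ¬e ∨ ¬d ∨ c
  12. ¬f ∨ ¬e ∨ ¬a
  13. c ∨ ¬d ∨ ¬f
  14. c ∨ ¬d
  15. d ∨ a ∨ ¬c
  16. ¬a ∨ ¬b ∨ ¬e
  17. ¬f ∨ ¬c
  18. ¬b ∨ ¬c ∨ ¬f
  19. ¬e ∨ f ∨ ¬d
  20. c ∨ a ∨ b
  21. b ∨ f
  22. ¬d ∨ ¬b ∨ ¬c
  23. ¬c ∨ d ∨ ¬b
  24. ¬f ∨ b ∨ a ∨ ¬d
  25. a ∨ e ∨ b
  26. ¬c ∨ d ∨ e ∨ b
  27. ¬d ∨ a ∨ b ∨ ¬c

False

Suppose e = True.
Suppose f = False.
Unit clause (¬d) forces d = False.
Unit clause (c) forces c = True.
Unit clause (a) forces a = True.
Unit clause (¬b) forces b = False.
That conflicts with the unit clause (b).
Undo f and try f = True.
Unit clause (c) forces c = True.
That conflicts with the unit clause (¬c).
Both values of f lead to a conflict.
So every satisfying assignment has e = False.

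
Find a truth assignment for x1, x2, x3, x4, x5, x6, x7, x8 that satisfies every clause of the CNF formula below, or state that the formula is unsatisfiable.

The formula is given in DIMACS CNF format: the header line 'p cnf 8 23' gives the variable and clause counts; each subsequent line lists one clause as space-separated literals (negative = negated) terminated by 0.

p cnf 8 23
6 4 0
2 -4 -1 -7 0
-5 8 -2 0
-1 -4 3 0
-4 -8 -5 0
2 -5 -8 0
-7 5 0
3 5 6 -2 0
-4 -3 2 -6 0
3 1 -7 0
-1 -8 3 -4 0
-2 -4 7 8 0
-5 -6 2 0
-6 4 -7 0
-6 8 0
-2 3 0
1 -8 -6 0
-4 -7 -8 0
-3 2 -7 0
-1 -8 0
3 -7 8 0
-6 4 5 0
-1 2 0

x1: False; x2: False; x3: True; x4: True; x5: True; x6: False; x7: False; x8: False

Case x6 = False:
The clause (x4) is unit, so x4 = True.
Case x1 = False:
Case x8 = False:
Case x5 = True:
The clause (¬x2) is unit, so x2 = False.
Case x3 = True:
The clause (¬x7) is unit, so x7 = False.
This assignment satisfies each clause.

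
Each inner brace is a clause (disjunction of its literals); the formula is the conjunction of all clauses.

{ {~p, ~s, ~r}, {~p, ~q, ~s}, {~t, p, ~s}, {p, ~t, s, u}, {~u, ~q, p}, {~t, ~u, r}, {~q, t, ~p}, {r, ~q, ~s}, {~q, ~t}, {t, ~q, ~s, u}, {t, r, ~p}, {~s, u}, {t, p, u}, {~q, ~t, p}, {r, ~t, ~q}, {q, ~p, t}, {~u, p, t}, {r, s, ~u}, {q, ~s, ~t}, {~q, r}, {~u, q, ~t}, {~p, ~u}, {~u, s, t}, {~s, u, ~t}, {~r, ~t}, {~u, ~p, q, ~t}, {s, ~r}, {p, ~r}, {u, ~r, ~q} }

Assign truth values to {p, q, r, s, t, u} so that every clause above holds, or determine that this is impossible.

p=1; q=0; r=0; s=0; t=1; u=0

Case q = 0:
Case s = 0:
(~r) alone gives r = 0.
(~u) alone gives u = 0.
Case p = 1:
(t) alone gives t = 1.
This assignment satisfies each clause.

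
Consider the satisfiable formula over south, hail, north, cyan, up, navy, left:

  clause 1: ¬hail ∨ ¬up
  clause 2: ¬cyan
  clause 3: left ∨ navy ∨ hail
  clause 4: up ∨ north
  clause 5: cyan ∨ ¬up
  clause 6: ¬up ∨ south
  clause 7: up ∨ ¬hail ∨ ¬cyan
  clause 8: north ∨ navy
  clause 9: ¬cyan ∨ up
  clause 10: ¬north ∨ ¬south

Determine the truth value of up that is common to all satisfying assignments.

False

Suppose up = True.
From the singleton clause (¬hail), hail = False.
From the singleton clause (¬cyan), cyan = False.
Now (cyan) is unsatisfied and unit — conflict.
So every satisfying assignment has up = False.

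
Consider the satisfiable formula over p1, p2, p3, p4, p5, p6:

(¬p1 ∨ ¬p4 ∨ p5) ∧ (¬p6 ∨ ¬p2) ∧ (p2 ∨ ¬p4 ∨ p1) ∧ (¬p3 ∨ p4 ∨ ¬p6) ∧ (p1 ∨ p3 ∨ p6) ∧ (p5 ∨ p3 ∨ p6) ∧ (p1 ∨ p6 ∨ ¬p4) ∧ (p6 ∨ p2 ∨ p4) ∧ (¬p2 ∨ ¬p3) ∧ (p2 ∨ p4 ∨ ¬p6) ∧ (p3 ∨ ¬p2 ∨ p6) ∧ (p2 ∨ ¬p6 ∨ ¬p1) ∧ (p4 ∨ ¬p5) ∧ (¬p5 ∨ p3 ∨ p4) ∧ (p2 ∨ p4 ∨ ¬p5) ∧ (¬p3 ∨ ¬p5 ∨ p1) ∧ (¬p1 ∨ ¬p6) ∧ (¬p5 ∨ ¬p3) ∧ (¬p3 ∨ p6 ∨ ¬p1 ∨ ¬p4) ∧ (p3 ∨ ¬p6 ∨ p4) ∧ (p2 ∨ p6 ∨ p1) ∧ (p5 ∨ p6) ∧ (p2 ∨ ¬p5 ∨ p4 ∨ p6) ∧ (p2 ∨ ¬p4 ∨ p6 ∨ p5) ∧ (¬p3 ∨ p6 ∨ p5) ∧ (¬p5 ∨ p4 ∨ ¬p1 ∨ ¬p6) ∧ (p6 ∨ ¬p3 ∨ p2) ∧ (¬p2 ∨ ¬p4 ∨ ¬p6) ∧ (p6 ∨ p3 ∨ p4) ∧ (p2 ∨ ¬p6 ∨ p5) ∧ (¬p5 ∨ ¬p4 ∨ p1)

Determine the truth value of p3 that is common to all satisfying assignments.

False

Suppose p3 = True.
(¬p2) alone gives p2 = False.
(¬p5) alone gives p5 = False.
(p6) alone gives p6 = True.
But (¬p6) is also a unit clause — contradiction.
So every satisfying assignment has p3 = False.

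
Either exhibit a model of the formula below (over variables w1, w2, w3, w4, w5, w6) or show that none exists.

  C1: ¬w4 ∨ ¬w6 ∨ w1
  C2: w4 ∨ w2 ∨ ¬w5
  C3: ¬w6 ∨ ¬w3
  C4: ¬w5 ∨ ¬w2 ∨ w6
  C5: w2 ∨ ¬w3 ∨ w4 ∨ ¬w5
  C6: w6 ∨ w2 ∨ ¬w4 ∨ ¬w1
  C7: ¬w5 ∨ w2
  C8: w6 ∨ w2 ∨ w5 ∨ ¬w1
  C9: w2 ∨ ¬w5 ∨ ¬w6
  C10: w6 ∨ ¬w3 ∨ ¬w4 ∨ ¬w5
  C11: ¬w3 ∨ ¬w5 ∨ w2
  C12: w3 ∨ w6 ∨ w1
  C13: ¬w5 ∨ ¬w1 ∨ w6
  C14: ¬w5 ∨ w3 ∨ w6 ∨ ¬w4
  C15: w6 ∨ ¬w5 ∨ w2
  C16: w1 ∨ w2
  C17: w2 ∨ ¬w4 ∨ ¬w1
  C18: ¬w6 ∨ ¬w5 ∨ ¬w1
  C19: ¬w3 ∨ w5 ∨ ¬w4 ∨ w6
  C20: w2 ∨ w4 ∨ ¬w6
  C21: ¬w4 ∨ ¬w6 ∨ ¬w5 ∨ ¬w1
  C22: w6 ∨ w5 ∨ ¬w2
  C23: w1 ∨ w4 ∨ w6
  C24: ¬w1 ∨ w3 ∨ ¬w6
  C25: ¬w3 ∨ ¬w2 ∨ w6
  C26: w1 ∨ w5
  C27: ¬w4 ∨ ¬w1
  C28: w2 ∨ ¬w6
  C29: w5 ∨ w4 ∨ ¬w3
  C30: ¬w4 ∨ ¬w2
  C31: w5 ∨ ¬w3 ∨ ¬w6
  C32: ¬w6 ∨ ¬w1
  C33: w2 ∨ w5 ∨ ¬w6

w1: False, w2: True, w3: False, w4: False, w5: True, w6: True

Try w6 = True.
The clause (¬w3) is unit, so w3 = False.
The clause (¬w1) is unit, so w1 = False.
The clause (¬w4) is unit, so w4 = False.
The clause (w2) is unit, so w2 = True.
The clause (w5) is unit, so w5 = True.
All clauses are satisfied.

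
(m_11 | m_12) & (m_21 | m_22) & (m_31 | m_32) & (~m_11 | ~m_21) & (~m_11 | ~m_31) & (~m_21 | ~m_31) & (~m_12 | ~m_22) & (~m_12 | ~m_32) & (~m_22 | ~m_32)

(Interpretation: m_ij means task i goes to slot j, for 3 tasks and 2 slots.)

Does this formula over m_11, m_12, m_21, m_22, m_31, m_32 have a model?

Case m_11 = 1:
(~m_21) alone gives m_21 = 0.
(m_22) alone gives m_22 = 1.
(~m_31) alone gives m_31 = 0.
(m_32) alone gives m_32 = 1.
But (~m_32) is also a unit clause — contradiction.
Undo m_11 and try m_11 = 0.
(m_12) alone gives m_12 = 1.
(~m_22) alone gives m_22 = 0.
(m_21) alone gives m_21 = 1.
(~m_31) alone gives m_31 = 0.
(m_32) alone gives m_32 = 1.
But (~m_32) is also a unit clause — contradiction.
Neither m_11 = 1 nor m_11 = 0 works.
No assignment satisfies every clause.

No, unsatisfiable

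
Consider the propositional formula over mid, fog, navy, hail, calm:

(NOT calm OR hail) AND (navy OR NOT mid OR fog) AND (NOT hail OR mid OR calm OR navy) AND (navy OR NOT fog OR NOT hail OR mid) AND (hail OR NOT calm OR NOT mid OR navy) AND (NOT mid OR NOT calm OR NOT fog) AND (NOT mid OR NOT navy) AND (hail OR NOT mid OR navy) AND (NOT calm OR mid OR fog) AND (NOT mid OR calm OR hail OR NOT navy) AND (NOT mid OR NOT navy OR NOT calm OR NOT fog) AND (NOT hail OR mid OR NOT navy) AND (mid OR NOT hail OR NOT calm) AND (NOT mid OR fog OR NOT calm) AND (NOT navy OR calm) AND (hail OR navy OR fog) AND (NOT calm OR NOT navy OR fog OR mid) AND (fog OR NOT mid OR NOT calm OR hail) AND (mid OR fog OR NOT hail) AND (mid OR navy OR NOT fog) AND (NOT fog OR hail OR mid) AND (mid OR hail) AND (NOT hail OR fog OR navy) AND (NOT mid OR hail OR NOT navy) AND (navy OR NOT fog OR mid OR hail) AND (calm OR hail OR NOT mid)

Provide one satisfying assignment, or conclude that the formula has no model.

Branch on calm: set calm = false.
The clause (NOT navy) is unit, so navy = false.
Branch on mid: set mid = true.
The clause (fog) is unit, so fog = true.
The clause (hail) is unit, so hail = true.
This assignment satisfies each clause.

mid ↦ true,  fog ↦ true,  navy ↦ false,  hail ↦ true,  calm ↦ false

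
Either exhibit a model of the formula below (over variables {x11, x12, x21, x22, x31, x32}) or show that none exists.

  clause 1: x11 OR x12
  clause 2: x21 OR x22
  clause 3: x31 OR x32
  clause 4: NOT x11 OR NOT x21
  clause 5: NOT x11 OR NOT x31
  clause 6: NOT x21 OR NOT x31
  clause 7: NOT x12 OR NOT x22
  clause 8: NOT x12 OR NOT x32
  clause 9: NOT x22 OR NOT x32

Try x11 = true.
Unit clause (NOT x21) forces x21 = false.
Unit clause (x22) forces x22 = true.
Unit clause (NOT x31) forces x31 = false.
Unit clause (x32) forces x32 = true.
Now (NOT x32) is unsatisfied and unit — conflict.
Backtrack on x11: now try x11 = false.
Unit clause (x12) forces x12 = true.
Unit clause (NOT x22) forces x22 = false.
Unit clause (x21) forces x21 = true.
Unit clause (NOT x31) forces x31 = false.
Unit clause (x32) forces x32 = true.
Now (NOT x32) is unsatisfied and unit — conflict.
Either choice for x11 ends in contradiction.

UNSATISFIABLE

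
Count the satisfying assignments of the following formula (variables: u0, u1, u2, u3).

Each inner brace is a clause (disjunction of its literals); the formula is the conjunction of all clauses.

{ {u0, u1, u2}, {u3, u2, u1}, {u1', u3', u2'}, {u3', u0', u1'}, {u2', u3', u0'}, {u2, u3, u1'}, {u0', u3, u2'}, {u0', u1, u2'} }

There are 2^4 = 16 truth assignments over (u0, u1, u2, u3).
Check each against the 8 clauses (columns in the order u0, u1, u2, u3):
  F F F F  ✗ fails (u0 + u1 + u2)
  F F F T  ✗ fails (u0 + u1 + u2)
  F F T F  ✓ satisfies all
  F F T T  ✓ satisfies all
  F T F F  ✗ fails (u2 + u3 + u1')
  F T F T  ✓ satisfies all
  F T T F  ✓ satisfies all
  F T T T  ✗ fails (u1' + u3' + u2')
  T F F F  ✗ fails (u3 + u2 + u1)
  T F F T  ✓ satisfies all
  T F T F  ✗ fails (u0' + u3 + u2')
  T F T T  ✗ fails (u2' + u3' + u0')
  T T F F  ✗ fails (u2 + u3 + u1')
  T T F T  ✗ fails (u3' + u0' + u1')
  T T T F  ✗ fails (u0' + u3 + u2')
  T T T T  ✗ fails (u1' + u3' + u2')
5 of the 16 rows are models.

5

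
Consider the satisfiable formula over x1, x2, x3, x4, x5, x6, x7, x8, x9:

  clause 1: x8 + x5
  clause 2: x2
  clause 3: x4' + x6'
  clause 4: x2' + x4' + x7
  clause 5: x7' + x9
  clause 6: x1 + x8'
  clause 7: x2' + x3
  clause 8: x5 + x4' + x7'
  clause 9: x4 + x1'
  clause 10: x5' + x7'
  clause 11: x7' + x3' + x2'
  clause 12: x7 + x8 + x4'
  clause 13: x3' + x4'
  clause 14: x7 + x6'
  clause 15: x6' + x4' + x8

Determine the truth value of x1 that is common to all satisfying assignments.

False

Suppose x1 = 1.
(x2) alone gives x2 = 1.
(x3) alone gives x3 = 1.
(x4) alone gives x4 = 1.
But (x4') is also a unit clause — contradiction.
So every satisfying assignment has x1 = False.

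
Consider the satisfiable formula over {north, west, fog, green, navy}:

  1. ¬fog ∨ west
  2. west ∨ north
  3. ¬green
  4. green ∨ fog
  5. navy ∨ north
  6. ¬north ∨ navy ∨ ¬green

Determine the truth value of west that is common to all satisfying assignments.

True

Suppose west = False.
(¬fog) alone gives fog = False.
(north) alone gives north = True.
(¬green) alone gives green = False.
That conflicts with the unit clause (green).
So every satisfying assignment has west = True.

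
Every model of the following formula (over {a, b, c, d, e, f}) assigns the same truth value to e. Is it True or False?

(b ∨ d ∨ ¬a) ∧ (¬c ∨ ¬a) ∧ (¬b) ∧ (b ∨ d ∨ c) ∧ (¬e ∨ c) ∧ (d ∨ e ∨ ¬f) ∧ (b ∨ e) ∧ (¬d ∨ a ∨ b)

True

Suppose e = False.
(¬b) alone gives b = False.
That conflicts with the unit clause (b).
So every satisfying assignment has e = True.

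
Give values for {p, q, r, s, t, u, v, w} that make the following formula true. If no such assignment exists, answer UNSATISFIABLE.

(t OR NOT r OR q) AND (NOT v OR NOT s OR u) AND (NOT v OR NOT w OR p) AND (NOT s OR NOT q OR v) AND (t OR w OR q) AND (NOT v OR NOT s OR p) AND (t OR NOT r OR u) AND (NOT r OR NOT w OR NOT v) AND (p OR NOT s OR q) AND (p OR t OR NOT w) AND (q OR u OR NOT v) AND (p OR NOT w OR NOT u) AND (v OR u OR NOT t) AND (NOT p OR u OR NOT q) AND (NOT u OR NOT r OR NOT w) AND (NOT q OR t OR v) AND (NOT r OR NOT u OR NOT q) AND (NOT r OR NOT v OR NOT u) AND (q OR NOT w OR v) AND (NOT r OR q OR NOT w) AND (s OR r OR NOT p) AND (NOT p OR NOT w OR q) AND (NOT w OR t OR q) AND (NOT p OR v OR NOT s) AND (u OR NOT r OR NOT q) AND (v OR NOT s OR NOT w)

Suppose t = true.
Suppose v = true.
Suppose s = true.
(u) alone gives u = true.
(p) alone gives p = true.
(NOT r) alone gives r = false.
Suppose w = true.
(q) alone gives q = true.
This assignment satisfies each clause.

p: true,  q: true,  r: false,  s: true,  t: true,  u: true,  v: true,  w: true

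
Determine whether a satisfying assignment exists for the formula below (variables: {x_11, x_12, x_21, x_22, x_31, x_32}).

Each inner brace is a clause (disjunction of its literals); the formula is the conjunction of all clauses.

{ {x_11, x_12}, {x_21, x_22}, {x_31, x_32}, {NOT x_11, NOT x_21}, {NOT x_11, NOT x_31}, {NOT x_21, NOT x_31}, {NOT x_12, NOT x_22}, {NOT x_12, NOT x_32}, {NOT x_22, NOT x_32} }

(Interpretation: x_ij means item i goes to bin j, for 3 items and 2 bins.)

No

Try x_11 = true.
Unit clause (NOT x_21) forces x_21 = false.
Unit clause (x_22) forces x_22 = true.
Unit clause (NOT x_31) forces x_31 = false.
Unit clause (x_32) forces x_32 = true.
But (NOT x_32) is also a unit clause — contradiction.
Backtrack on x_11: now try x_11 = false.
Unit clause (x_12) forces x_12 = true.
Unit clause (NOT x_22) forces x_22 = false.
Unit clause (x_21) forces x_21 = true.
Unit clause (NOT x_31) forces x_31 = false.
Unit clause (x_32) forces x_32 = true.
But (NOT x_32) is also a unit clause — contradiction.
Both values of x_11 lead to a conflict.
No assignment satisfies every clause.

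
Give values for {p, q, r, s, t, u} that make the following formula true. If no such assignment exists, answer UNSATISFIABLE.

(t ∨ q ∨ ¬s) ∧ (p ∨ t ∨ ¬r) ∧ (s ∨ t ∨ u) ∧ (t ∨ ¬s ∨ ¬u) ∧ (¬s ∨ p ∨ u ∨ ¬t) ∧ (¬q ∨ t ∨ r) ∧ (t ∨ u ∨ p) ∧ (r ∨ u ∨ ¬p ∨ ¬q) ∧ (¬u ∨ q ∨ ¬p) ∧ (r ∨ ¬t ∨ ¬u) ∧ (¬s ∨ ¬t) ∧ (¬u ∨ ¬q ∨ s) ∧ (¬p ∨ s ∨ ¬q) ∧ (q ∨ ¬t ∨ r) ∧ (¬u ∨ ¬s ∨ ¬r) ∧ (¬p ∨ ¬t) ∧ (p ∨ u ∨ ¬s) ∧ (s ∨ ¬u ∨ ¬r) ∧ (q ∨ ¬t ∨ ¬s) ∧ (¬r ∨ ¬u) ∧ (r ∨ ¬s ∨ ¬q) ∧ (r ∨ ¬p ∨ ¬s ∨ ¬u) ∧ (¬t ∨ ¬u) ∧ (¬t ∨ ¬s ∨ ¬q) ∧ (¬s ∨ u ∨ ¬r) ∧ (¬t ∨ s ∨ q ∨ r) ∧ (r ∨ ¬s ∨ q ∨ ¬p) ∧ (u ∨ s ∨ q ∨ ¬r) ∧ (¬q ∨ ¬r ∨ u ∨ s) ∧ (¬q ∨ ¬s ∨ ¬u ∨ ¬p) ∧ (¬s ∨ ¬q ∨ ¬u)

Case s = False:
Case t = False:
The clause (u) is unit, so u = True.
The clause (¬q) is unit, so q = False.
The clause (¬p) is unit, so p = False.
The clause (¬r) is unit, so r = False.
Every clause now holds.

p: False,  q: False,  r: False,  s: False,  t: False,  u: True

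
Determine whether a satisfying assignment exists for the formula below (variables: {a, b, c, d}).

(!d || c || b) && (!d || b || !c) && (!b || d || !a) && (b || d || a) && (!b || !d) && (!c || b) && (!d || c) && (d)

(d) alone gives d = true.
(!b) alone gives b = false.
(c) alone gives c = true.
That conflicts with the unit clause (!c).
No assignment satisfies every clause.

No, unsatisfiable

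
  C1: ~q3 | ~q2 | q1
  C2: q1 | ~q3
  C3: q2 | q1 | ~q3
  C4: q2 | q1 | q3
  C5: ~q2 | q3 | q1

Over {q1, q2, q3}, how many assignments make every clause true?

There are 2^3 = 8 truth assignments over (q1, q2, q3).
Check each against the 5 clauses (columns in the order q1, q2, q3):
  F F F  ✗ fails (q2 | q1 | q3)
  F F T  ✗ fails (q1 | ~q3)
  F T F  ✗ fails (~q2 | q3 | q1)
  F T T  ✗ fails (~q3 | ~q2 | q1)
  T F F  ✓ satisfies all
  T F T  ✓ satisfies all
  T T F  ✓ satisfies all
  T T T  ✓ satisfies all
4 of the 8 rows are models.

4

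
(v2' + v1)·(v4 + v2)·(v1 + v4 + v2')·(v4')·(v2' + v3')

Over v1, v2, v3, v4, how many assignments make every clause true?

1

There are 2^4 = 16 truth assignments over (v1, v2, v3, v4).
Check each against the 5 clauses (columns in the order v1, v2, v3, v4):
  F F F F  ✗ fails (v4 + v2)
  F F F T  ✗ fails (v4')
  F F T F  ✗ fails (v4 + v2)
  F F T T  ✗ fails (v4')
  F T F F  ✗ fails (v2' + v1)
  F T F T  ✗ fails (v2' + v1)
  F T T F  ✗ fails (v2' + v1)
  F T T T  ✗ fails (v2' + v1)
  T F F F  ✗ fails (v4 + v2)
  T F F T  ✗ fails (v4')
  T F T F  ✗ fails (v4 + v2)
  T F T T  ✗ fails (v4')
  T T F F  ✓ satisfies all
  T T F T  ✗ fails (v4')
  T T T F  ✗ fails (v2' + v3')
  T T T T  ✗ fails (v4')
1 of the 16 rows is a model.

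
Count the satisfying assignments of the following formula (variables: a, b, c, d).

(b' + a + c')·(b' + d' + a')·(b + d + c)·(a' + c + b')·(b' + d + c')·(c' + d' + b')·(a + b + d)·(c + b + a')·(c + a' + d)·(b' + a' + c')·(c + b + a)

5

There are 2^4 = 16 truth assignments over (a, b, c, d).
Check each against the 11 clauses (columns in the order a, b, c, d):
  F F F F  ✗ fails (b + d + c)
  F F F T  ✗ fails (c + b + a)
  F F T F  ✗ fails (a + b + d)
  F F T T  ✓ satisfies all
  F T F F  ✓ satisfies all
  F T F T  ✓ satisfies all
  F T T F  ✗ fails (b' + a + c')
  F T T T  ✗ fails (b' + a + c')
  T F F F  ✗ fails (b + d + c)
  T F F T  ✗ fails (c + b + a')
  T F T F  ✓ satisfies all
  T F T T  ✓ satisfies all
  T T F F  ✗ fails (a' + c + b')
  T T F T  ✗ fails (b' + d' + a')
  T T T F  ✗ fails (b' + d + c')
  T T T T  ✗ fails (b' + d' + a')
5 of the 16 rows are models.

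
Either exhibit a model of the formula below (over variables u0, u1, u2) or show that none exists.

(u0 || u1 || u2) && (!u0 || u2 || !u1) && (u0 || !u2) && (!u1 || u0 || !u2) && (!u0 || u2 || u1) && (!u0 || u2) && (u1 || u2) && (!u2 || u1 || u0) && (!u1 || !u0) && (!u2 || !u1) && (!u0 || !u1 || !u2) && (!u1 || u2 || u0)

Suppose u0 = true.
From the singleton clause (u2), u2 = true.
From the singleton clause (!u1), u1 = false.
Every clause now holds.

u0 ↦ true, u1 ↦ false, u2 ↦ true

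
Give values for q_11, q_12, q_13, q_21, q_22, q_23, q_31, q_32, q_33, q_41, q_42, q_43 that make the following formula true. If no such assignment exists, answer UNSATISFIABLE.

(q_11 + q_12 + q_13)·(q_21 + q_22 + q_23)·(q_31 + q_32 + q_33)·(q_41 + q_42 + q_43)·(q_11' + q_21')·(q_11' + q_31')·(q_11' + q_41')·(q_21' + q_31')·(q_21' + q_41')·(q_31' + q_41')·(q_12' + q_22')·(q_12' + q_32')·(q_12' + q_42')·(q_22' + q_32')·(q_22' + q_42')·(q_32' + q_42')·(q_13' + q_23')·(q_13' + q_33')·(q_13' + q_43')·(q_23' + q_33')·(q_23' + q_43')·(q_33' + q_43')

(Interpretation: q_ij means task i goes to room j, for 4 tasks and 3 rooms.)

UNSATISFIABLE

Suppose q_11 = 0.
Suppose q_12 = 1.
Unit clause (q_22') forces q_22 = 0.
Unit clause (q_32') forces q_32 = 0.
Unit clause (q_42') forces q_42 = 0.
Suppose q_21 = 1.
Unit clause (q_31') forces q_31 = 0.
Unit clause (q_33) forces q_33 = 1.
Unit clause (q_41') forces q_41 = 0.
Unit clause (q_43) forces q_43 = 1.
Now (q_43') is unsatisfied and unit — conflict.
Backtrack on q_21: now try q_21 = 0.
Unit clause (q_23) forces q_23 = 1.
Unit clause (q_13') forces q_13 = 0.
Unit clause (q_33') forces q_33 = 0.
Unit clause (q_31) forces q_31 = 1.
Unit clause (q_41') forces q_41 = 0.
Unit clause (q_43) forces q_43 = 1.
Now (q_43') is unsatisfied and unit — conflict.
Neither q_21 = 1 nor q_21 = 0 works.
Backtrack on q_12: now try q_12 = 0.
Unit clause (q_13) forces q_13 = 1.
Unit clause (q_23') forces q_23 = 0.
Unit clause (q_33') forces q_33 = 0.
Unit clause (q_43') forces q_43 = 0.
Suppose q_21 = 1.
Unit clause (q_31') forces q_31 = 0.
Unit clause (q_32) forces q_32 = 1.
Unit clause (q_41') forces q_41 = 0.
Unit clause (q_42) forces q_42 = 1.
Now (q_42') is unsatisfied and unit — conflict.
Backtrack on q_21: now try q_21 = 0.
Unit clause (q_22) forces q_22 = 1.
Unit clause (q_32') forces q_32 = 0.
Unit clause (q_31) forces q_31 = 1.
Unit clause (q_41') forces q_41 = 0.
Unit clause (q_42) forces q_42 = 1.
Now (q_42') is unsatisfied and unit — conflict.
Neither q_21 = 1 nor q_21 = 0 works.
Neither q_12 = 1 nor q_12 = 0 works.
Backtrack on q_11: now try q_11 = 1.
Unit clause (q_21') forces q_21 = 0.
Unit clause (q_31') forces q_31 = 0.
Unit clause (q_41') forces q_41 = 0.
Suppose q_22 = 1.
Unit clause (q_12') forces q_12 = 0.
Unit clause (q_32') forces q_32 = 0.
Unit clause (q_33) forces q_33 = 1.
Unit clause (q_42') forces q_42 = 0.
Unit clause (q_43) forces q_43 = 1.
Now (q_43') is unsatisfied and unit — conflict.
Backtrack on q_22: now try q_22 = 0.
Unit clause (q_23) forces q_23 = 1.
Unit clause (q_13') forces q_13 = 0.
Unit clause (q_33') forces q_33 = 0.
Unit clause (q_32) forces q_32 = 1.
Unit clause (q_12') forces q_12 = 0.
Unit clause (q_42') forces q_42 = 0.
Unit clause (q_43) forces q_43 = 1.
Now (q_43') is unsatisfied and unit — conflict.
Neither q_22 = 1 nor q_22 = 0 works.
Neither q_11 = 1 nor q_11 = 0 works.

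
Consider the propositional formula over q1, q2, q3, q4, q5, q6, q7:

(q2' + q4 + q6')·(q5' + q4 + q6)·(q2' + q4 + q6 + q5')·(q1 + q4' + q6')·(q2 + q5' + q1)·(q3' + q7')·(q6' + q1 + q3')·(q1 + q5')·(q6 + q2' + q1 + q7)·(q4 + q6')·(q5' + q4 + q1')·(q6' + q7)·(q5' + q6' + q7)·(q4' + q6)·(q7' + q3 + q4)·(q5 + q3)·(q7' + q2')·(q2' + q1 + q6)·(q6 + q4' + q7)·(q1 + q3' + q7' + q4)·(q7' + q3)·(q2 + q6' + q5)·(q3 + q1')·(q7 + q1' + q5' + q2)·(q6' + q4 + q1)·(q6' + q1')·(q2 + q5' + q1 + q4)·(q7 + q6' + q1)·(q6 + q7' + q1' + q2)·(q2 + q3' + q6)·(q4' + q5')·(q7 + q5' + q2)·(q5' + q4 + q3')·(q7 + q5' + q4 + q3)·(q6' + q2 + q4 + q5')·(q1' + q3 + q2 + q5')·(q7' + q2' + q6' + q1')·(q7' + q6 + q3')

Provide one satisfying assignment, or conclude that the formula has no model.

Case q3 = 1:
From the singleton clause (q7'), q7 = 0.
From the singleton clause (q6'), q6 = 0.
From the singleton clause (q4'), q4 = 0.
From the singleton clause (q5'), q5 = 0.
From the singleton clause (q2), q2 = 1.
From the singleton clause (q1), q1 = 1.
Every clause now holds.

q1: 1, q2: 1, q3: 1, q4: 0, q5: 0, q6: 0, q7: 0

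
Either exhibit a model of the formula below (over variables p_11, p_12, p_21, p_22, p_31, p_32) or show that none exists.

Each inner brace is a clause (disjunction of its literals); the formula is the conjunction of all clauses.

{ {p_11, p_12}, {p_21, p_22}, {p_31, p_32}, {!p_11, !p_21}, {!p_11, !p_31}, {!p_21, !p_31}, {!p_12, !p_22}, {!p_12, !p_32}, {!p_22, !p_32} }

Branch on p_11: set p_11 = true.
(!p_21) alone gives p_21 = false.
(p_22) alone gives p_22 = true.
(!p_31) alone gives p_31 = false.
(p_32) alone gives p_32 = true.
Now (!p_32) is unsatisfied and unit — conflict.
Backtrack on p_11: now try p_11 = false.
(p_12) alone gives p_12 = true.
(!p_22) alone gives p_22 = false.
(p_21) alone gives p_21 = true.
(!p_31) alone gives p_31 = false.
(p_32) alone gives p_32 = true.
Now (!p_32) is unsatisfied and unit — conflict.
Either choice for p_11 ends in contradiction.

UNSATISFIABLE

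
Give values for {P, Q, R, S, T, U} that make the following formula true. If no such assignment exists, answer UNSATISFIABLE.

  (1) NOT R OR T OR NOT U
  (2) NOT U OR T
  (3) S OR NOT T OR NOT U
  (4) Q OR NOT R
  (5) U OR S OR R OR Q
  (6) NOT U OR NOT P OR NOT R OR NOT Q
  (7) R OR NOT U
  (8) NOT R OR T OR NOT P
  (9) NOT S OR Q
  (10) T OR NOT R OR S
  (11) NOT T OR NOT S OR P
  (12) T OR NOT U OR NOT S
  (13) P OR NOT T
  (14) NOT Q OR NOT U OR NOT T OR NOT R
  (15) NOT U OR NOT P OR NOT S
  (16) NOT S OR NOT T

Branch on U: set U = false.
Branch on Q: set Q = true.
Branch on P: set P = false.
Unit clause (NOT T) forces T = false.
Branch on R: set R = true.
Unit clause (S) forces S = true.
This assignment satisfies each clause.

P=false,  Q=true,  R=true,  S=true,  T=false,  U=false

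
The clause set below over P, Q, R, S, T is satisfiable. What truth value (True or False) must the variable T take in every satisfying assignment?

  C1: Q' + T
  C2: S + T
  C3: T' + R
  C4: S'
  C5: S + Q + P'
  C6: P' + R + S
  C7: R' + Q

True

Suppose T = 0.
From the singleton clause (Q'), Q = 0.
From the singleton clause (S), S = 1.
Now (S') is unsatisfied and unit — conflict.
So every satisfying assignment has T = True.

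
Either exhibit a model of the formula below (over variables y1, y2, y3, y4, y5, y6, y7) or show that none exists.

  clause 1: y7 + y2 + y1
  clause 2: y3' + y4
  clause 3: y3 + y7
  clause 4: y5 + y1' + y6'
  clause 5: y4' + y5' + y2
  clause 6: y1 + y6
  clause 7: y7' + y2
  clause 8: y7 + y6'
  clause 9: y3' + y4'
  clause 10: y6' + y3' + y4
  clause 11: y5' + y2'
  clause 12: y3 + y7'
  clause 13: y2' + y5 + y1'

UNSATISFIABLE

Try y3 = 0.
(y7) alone gives y7 = 1.
That conflicts with the unit clause (y7').
Undo y3 and try y3 = 1.
(y4) alone gives y4 = 1.
That conflicts with the unit clause (y4').
Either choice for y3 ends in contradiction.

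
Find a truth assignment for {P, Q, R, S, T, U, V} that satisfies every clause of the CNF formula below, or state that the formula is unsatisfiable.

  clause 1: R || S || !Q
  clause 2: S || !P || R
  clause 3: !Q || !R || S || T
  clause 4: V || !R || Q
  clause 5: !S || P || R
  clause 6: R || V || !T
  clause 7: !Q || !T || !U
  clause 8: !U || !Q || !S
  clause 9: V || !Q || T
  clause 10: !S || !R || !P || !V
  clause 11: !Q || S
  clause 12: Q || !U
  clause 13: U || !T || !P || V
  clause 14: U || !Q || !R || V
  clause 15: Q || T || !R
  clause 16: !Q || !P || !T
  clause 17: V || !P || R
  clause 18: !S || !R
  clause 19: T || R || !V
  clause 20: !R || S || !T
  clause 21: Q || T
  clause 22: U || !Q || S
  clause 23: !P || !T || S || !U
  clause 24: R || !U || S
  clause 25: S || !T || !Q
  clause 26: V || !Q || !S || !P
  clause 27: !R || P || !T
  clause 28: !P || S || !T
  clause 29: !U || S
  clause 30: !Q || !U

P ↦ false, Q ↦ false, R ↦ false, S ↦ false, T ↦ true, U ↦ false, V ↦ true

Try Q = false.
The clause (!U) is unit, so U = false.
The clause (T) is unit, so T = true.
Try V = true.
Try S = false.
The clause (!R) is unit, so R = false.
The clause (!P) is unit, so P = false.
Every clause now holds.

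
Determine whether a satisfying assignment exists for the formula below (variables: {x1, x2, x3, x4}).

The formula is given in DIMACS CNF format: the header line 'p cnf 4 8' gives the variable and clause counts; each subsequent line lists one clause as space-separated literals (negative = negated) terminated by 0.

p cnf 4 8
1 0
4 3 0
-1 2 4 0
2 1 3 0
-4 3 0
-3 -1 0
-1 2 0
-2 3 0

The clause (x1) is unit, so x1 = True.
The clause (¬x3) is unit, so x3 = False.
The clause (x4) is unit, so x4 = True.
But (¬x4) is also a unit clause — contradiction.
No assignment satisfies every clause.

No, unsatisfiable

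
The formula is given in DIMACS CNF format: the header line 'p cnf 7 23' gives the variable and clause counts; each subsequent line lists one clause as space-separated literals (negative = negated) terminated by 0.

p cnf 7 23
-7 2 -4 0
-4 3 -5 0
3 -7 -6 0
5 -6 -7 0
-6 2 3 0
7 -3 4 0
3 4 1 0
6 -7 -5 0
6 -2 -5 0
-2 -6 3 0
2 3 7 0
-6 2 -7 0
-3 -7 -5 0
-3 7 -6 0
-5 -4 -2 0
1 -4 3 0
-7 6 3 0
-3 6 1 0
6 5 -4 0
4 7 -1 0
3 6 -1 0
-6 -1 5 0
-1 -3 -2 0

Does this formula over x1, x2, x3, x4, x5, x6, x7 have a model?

Try x7 = True.
Try x2 = False.
(¬x4) alone gives x4 = False.
(¬x6) alone gives x6 = False.
(¬x5) alone gives x5 = False.
(x3) alone gives x3 = True.
(x1) alone gives x1 = True.
This assignment satisfies each clause.
A satisfying assignment: x1=True; x2=False; x3=True; x4=False; x5=False; x6=False; x7=True.

Satisfiable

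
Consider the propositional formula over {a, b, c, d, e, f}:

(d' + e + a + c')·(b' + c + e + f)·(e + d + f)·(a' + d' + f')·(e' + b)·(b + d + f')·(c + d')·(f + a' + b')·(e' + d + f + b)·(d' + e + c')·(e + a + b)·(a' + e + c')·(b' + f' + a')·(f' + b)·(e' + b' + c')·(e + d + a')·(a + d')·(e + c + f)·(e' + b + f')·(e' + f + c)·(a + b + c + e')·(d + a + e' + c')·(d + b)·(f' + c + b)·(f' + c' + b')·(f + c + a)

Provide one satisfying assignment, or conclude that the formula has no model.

a ↦ 0, b ↦ 1, c ↦ 0, d ↦ 0, e ↦ 0, f ↦ 1

Branch on e: set e = 0.
Branch on d: set d = 0.
From the singleton clause (f), f = 1.
From the singleton clause (b), b = 1.
From the singleton clause (a'), a = 0.
From the singleton clause (c'), c = 0.
This assignment satisfies each clause.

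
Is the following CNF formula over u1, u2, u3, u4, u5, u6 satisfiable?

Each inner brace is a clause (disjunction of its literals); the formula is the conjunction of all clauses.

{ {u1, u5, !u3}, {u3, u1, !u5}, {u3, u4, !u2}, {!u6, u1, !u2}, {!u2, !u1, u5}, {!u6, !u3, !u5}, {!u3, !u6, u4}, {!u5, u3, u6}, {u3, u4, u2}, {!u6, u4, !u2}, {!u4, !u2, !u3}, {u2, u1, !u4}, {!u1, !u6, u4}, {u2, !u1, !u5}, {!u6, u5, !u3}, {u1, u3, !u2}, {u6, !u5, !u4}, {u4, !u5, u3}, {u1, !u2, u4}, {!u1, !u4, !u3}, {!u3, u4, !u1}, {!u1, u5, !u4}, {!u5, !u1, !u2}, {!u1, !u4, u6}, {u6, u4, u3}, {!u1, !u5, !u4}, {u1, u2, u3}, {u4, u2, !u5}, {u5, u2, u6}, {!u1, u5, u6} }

Case u1 = true:
Case u2 = false:
The clause (!u5) is unit, so u5 = false.
The clause (!u4) is unit, so u4 = false.
The clause (u3) is unit, so u3 = true.
That conflicts with the unit clause (!u3).
Undo u2 and try u2 = true.
The clause (u5) is unit, so u5 = true.
That conflicts with the unit clause (!u5).
Neither u2 = true nor u2 = false works.
Undo u1 and try u1 = false.
Case u5 = true:
The clause (u3) is unit, so u3 = true.
The clause (!u6) is unit, so u6 = false.
The clause (!u4) is unit, so u4 = false.
The clause (!u2) is unit, so u2 = false.
That conflicts with the unit clause (u2).
Undo u5 and try u5 = false.
The clause (!u3) is unit, so u3 = false.
The clause (!u2) is unit, so u2 = false.
That conflicts with the unit clause (u2).
Neither u5 = true nor u5 = false works.
Neither u1 = true nor u1 = false works.
No assignment satisfies every clause.

No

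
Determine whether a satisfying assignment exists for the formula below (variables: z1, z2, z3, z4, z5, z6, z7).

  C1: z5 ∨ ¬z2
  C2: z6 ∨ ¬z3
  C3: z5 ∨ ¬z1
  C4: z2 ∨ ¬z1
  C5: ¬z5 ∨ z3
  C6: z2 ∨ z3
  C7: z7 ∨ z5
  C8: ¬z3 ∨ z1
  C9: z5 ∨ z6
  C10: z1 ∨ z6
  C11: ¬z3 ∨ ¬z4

Suppose z5 = True.
(z3) alone gives z3 = True.
(z6) alone gives z6 = True.
(z1) alone gives z1 = True.
(z2) alone gives z2 = True.
(¬z4) alone gives z4 = False.
Every clause is now satisfied; z7 is unconstrained.
A satisfying assignment: z1=True,  z2=True,  z3=True,  z4=False,  z5=True,  z6=True,  z7=True.

Yes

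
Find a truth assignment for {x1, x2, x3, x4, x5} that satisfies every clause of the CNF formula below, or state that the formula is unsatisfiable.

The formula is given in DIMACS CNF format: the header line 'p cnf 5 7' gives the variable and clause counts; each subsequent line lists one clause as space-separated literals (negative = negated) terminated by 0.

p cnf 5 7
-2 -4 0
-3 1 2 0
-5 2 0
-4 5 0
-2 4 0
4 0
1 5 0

From the singleton clause (x4), x4 = True.
From the singleton clause (¬x2), x2 = False.
From the singleton clause (¬x5), x5 = False.
But (x5) is also a unit clause — contradiction.

UNSATISFIABLE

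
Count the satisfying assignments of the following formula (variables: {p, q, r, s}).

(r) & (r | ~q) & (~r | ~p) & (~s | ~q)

There are 2^4 = 16 truth assignments over (p, q, r, s).
Check each against the 4 clauses (columns in the order p, q, r, s):
  F F F F  ✗ fails (r)
  F F F T  ✗ fails (r)
  F F T F  ✓ satisfies all
  F F T T  ✓ satisfies all
  F T F F  ✗ fails (r)
  F T F T  ✗ fails (r)
  F T T F  ✓ satisfies all
  F T T T  ✗ fails (~s | ~q)
  T F F F  ✗ fails (r)
  T F F T  ✗ fails (r)
  T F T F  ✗ fails (~r | ~p)
  T F T T  ✗ fails (~r | ~p)
  T T F F  ✗ fails (r)
  T T F T  ✗ fails (r)
  T T T F  ✗ fails (~r | ~p)
  T T T T  ✗ fails (~r | ~p)
3 of the 16 rows are models.

3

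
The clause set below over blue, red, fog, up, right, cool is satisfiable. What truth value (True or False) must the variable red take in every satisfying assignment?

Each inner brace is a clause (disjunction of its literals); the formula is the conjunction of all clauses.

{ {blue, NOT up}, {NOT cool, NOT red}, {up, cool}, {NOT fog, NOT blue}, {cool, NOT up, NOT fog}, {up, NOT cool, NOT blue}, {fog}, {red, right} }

False

Suppose red = true.
From the singleton clause (NOT cool), cool = false.
From the singleton clause (up), up = true.
From the singleton clause (blue), blue = true.
From the singleton clause (NOT fog), fog = false.
But (fog) is also a unit clause — contradiction.
So every satisfying assignment has red = False.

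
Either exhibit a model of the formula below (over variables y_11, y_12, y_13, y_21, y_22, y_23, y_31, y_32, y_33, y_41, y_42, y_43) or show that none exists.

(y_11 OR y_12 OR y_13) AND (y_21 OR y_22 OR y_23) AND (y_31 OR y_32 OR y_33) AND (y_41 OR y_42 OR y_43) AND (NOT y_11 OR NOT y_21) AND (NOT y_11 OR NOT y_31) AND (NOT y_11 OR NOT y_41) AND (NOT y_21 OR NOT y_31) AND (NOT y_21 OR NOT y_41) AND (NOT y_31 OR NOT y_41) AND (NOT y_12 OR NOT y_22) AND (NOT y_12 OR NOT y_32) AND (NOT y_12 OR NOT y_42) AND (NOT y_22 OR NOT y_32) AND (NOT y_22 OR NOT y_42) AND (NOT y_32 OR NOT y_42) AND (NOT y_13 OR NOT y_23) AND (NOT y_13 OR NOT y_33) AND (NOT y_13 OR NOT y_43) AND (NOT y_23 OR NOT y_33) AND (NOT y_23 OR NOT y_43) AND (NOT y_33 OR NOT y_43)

UNSATISFIABLE

Case y_11 = false:
Case y_12 = true:
(NOT y_22) alone gives y_22 = false.
(NOT y_32) alone gives y_32 = false.
(NOT y_42) alone gives y_42 = false.
Case y_21 = true:
(NOT y_31) alone gives y_31 = false.
(y_33) alone gives y_33 = true.
(NOT y_41) alone gives y_41 = false.
(y_43) alone gives y_43 = true.
But (NOT y_43) is also a unit clause — contradiction.
That branch fails; take y_21 = false instead.
(y_23) alone gives y_23 = true.
(NOT y_13) alone gives y_13 = false.
(NOT y_33) alone gives y_33 = false.
(y_31) alone gives y_31 = true.
(NOT y_41) alone gives y_41 = false.
(y_43) alone gives y_43 = true.
But (NOT y_43) is also a unit clause — contradiction.
Either choice for y_21 ends in contradiction.
That branch fails; take y_12 = false instead.
(y_13) alone gives y_13 = true.
(NOT y_23) alone gives y_23 = false.
(NOT y_33) alone gives y_33 = false.
(NOT y_43) alone gives y_43 = false.
Case y_21 = true:
(NOT y_31) alone gives y_31 = false.
(y_32) alone gives y_32 = true.
(NOT y_41) alone gives y_41 = false.
(y_42) alone gives y_42 = true.
But (NOT y_42) is also a unit clause — contradiction.
That branch fails; take y_21 = false instead.
(y_22) alone gives y_22 = true.
(NOT y_32) alone gives y_32 = false.
(y_31) alone gives y_31 = true.
(NOT y_41) alone gives y_41 = false.
(y_42) alone gives y_42 = true.
But (NOT y_42) is also a unit clause — contradiction.
Either choice for y_21 ends in contradiction.
Either choice for y_12 ends in contradiction.
That branch fails; take y_11 = true instead.
(NOT y_21) alone gives y_21 = false.
(NOT y_31) alone gives y_31 = false.
(NOT y_41) alone gives y_41 = false.
Case y_22 = true:
(NOT y_12) alone gives y_12 = false.
(NOT y_32) alone gives y_32 = false.
(y_33) alone gives y_33 = true.
(NOT y_42) alone gives y_42 = false.
(y_43) alone gives y_43 = true.
But (NOT y_43) is also a unit clause — contradiction.
That branch fails; take y_22 = false instead.
(y_23) alone gives y_23 = true.
(NOT y_13) alone gives y_13 = false.
(NOT y_33) alone gives y_33 = false.
(y_32) alone gives y_32 = true.
(NOT y_12) alone gives y_12 = false.
(NOT y_42) alone gives y_42 = false.
(y_43) alone gives y_43 = true.
But (NOT y_43) is also a unit clause — contradiction.
Either choice for y_22 ends in contradiction.
Either choice for y_11 ends in contradiction.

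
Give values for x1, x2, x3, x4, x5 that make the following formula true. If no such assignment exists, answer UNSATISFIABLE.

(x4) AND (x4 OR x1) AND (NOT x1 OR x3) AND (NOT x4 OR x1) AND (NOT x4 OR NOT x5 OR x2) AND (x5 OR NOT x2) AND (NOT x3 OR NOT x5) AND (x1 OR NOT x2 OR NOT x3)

Unit clause (x4) forces x4 = true.
Unit clause (x1) forces x1 = true.
Unit clause (x3) forces x3 = true.
Unit clause (NOT x5) forces x5 = false.
Unit clause (NOT x2) forces x2 = false.
All clauses are satisfied.

x1: true, x2: false, x3: true, x4: true, x5: false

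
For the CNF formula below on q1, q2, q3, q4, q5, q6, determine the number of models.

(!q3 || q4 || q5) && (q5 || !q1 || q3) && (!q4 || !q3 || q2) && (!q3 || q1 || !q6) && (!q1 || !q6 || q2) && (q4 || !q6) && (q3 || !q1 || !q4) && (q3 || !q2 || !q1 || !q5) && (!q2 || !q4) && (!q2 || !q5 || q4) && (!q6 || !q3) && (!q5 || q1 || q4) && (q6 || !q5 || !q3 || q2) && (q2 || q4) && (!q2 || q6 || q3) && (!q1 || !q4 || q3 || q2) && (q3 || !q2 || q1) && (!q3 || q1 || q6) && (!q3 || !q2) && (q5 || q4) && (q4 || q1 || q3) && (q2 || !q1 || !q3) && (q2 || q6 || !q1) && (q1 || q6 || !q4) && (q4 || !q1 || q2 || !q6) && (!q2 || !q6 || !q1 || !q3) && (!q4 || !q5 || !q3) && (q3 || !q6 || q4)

2

There are 2^6 = 64 truth assignments over (q1, q2, q3, q4, q5, q6).
Split on q5. With q5 = true, the clauses containing q5 are satisfied and !q5 drops from the rest; 1 of the 2^5 = 32 assignments to the other variables satisfy what remains.
With q5 = false, by the same count on the reduced clause set, 1 assignment works.
(One model: q1=F, q2=F, q3=F, q4=T, q5=F, q6=T.)
Total: 1 + 1 = 2.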